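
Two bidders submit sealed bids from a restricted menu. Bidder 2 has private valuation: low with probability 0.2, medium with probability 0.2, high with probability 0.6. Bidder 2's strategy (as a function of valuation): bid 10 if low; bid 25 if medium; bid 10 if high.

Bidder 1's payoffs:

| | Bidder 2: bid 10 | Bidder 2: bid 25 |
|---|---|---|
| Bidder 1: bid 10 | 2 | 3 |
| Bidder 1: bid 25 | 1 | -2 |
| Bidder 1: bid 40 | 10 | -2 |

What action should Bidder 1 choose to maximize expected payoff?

Compute Bidder 1's expected payoff for each action, taking the expectation over Bidder 2's type.
E[bid 10] = 0.2·(2) + 0.2·(3) + 0.6·(2) = 2.2
E[bid 25] = 0.2·(1) + 0.2·(-2) + 0.6·(1) = 0.4
E[bid 40] = 0.2·(10) + 0.2·(-2) + 0.6·(10) = 7.6
Best response: bid 40 (7.6 is the largest).

bid 40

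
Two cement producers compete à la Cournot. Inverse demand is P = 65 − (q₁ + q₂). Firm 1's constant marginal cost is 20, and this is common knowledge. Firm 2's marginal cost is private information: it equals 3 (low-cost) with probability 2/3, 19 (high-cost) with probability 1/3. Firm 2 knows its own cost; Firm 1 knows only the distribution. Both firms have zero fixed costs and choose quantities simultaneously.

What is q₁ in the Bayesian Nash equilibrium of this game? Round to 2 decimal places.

Firm 2 with cost c maximizes (65 − (q₁+q₂) − c)·q₂, giving q₂(c) = (65 − c − q₁)/2.
E[c₂] = 2/3·3 + 1/3·19 = 8.33333
Firm 1's FOC against E[q₂] yields q₁ = (65 − 2·20 + E[c₂])/3 = (65 − 40 + 8.33333)/3 = 11.1111.

11.11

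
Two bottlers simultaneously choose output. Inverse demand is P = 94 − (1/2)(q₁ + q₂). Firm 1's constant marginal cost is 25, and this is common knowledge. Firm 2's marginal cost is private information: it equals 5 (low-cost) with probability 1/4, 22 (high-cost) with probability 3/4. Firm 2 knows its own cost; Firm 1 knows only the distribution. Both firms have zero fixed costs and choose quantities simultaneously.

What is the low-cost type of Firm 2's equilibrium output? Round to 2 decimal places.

Firm 2 with cost c maximizes (94 − (1/2)(q₁+q₂) − c)·q₂, giving q₂(c) = (94 − c − (1/2)q₁).
E[c₂] = 1/4·5 + 3/4·22 = 17.75
Firm 1's FOC against E[q₂] yields q₁ = (94 − 2·25 + E[c₂])/(3/2) = (94 − 50 + 17.75)/(3/2) = 41.1667.
q₂(low-cost) = (94 − 5 − (1/2)·41.1667) = 68.4167.

68.42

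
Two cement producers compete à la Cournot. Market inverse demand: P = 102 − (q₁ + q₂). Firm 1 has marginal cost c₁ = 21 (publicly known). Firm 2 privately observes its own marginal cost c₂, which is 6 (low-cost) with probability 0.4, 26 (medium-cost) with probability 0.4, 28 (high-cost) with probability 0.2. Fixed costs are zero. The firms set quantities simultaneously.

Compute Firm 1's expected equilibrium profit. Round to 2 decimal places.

682.95

Firm 2 with cost c maximizes (102 − (q₁+q₂) − c)·q₂, giving q₂(c) = (102 − c − q₁)/2.
E[c₂] = 0.4·6 + 0.4·26 + 0.2·28 = 18.4
Firm 1's FOC against E[q₂] yields q₁ = (102 − 2·21 + E[c₂])/3 = (102 − 42 + 18.4)/3 = 26.1333.
E[P] = 102 − (q₁ + E[q₂]) = 47.1333; Firm 1's expected profit = (E[P] − 21)·q₁ = (47.1333 − 21)·26.1333 = 682.951.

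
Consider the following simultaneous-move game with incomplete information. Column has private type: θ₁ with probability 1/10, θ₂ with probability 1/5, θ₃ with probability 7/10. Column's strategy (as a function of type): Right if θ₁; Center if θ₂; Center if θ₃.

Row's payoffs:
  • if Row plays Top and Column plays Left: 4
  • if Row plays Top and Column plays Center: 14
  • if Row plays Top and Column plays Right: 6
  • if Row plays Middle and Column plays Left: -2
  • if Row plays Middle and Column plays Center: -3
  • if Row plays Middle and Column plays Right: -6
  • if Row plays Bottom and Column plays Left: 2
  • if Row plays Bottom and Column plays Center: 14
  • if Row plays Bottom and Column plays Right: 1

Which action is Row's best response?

E[Top] = 1/10·(6) + 1/5·(14) + 7/10·(14) = 66/5
E[Middle] = 1/10·(-6) + 1/5·(-3) + 7/10·(-3) = -33/10
E[Bottom] = 1/10·(1) + 1/5·(14) + 7/10·(14) = 127/10
Best response: Top (66/5 is the largest).

Top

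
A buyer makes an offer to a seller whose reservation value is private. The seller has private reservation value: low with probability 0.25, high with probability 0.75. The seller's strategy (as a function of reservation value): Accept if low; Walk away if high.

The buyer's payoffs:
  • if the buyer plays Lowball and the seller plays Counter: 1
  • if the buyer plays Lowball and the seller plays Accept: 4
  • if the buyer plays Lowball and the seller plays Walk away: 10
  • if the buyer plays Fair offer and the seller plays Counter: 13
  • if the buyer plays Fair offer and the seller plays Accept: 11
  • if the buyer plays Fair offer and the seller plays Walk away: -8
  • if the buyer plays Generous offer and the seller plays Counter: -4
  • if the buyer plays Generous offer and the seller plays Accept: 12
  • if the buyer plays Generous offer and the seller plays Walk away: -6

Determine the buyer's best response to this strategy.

Compute the buyer's expected payoff for each action, taking the expectation over the seller's type.
E[Lowball] = 0.25·(4) + 0.75·(10) = 8.5
E[Fair offer] = 0.25·(11) + 0.75·(-8) = -3.25
E[Generous offer] = 0.25·(12) + 0.75·(-6) = -1.5
Best response: Lowball (8.5 is the largest).

Lowball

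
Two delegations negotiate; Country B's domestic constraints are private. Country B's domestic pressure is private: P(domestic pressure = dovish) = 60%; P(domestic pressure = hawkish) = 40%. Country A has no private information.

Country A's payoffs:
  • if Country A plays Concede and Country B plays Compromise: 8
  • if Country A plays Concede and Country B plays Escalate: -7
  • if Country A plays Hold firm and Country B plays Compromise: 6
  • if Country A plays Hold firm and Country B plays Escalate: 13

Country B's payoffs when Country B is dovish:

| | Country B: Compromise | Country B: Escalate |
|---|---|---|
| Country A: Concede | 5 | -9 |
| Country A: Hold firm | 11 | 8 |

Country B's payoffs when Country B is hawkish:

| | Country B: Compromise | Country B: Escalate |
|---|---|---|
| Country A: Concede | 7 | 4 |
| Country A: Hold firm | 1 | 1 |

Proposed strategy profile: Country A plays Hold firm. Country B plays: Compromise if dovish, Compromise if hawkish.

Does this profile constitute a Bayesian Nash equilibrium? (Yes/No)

A profile is a BNE iff every type of every player is best-responding given beliefs about the other side.
Country A plays Hold firm: E[Hold firm] = 0.6·(6) + 0.4·(6) = 6; E[Concede] = 8. Not best-responding. ✗
Country B (domestic pressure dovish), facing Hold firm: Compromise gives 11, Escalate gives 8. Proposed Compromise is best. ✓
Country B (domestic pressure hawkish), facing Hold firm: Compromise gives 1, Escalate gives 1. Proposed Compromise is best. ✓

No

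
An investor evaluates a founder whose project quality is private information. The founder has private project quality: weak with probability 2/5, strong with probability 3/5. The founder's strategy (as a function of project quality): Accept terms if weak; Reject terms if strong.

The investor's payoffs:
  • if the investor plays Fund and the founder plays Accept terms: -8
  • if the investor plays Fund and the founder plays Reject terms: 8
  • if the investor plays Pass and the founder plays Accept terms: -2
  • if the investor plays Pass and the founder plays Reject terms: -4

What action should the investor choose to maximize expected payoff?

Fund

E[Fund] = 2/5·(-8) + 3/5·(8) = 8/5
E[Pass] = 2/5·(-2) + 3/5·(-4) = -16/5
Best response: Fund (8/5 is the largest).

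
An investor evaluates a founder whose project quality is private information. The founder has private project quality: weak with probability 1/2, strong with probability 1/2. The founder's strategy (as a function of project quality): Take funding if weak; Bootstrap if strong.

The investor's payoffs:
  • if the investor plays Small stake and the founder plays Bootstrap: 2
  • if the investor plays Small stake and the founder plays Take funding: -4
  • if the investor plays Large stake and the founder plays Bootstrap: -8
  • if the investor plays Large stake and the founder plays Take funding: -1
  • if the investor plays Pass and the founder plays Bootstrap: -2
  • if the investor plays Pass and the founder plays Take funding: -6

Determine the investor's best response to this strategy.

E[Small stake] = 1/2·(-4) + 1/2·(2) = -1
E[Large stake] = 1/2·(-1) + 1/2·(-8) = -9/2
E[Pass] = 1/2·(-6) + 1/2·(-2) = -4
Best response: Small stake (-1 is the largest).

Small stake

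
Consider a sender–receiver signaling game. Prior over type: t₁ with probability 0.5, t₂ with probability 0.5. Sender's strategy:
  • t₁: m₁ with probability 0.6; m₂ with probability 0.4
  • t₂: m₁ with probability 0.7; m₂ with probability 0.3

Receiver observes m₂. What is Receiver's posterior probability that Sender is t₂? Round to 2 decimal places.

P(m₂) = 0.5·0.4 + 0.5·0.3 = 0.35
P(t₂ | m₂) = (0.5·0.3) / 0.35 = 0.15 / 0.35 = 0.428571

0.43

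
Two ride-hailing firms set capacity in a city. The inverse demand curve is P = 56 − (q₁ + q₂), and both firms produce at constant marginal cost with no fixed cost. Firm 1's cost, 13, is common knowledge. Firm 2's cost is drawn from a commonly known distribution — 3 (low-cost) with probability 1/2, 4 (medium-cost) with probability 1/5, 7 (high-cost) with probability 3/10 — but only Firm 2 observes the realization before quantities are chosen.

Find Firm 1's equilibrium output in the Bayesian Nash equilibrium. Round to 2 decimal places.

11.47

Type-c best response for Firm 2: q₂(c) = (56 − c)/2 − q₁/2.
Firm 1 maximizes expected profit; its first-order condition is 56 − 2q₁ − E[q₂] − 13 = 0.
Substituting E[q₂] and solving: E[c₂] = 4.4, so q₁ = (56 − 2·13 + 4.4)/3 = 11.4667.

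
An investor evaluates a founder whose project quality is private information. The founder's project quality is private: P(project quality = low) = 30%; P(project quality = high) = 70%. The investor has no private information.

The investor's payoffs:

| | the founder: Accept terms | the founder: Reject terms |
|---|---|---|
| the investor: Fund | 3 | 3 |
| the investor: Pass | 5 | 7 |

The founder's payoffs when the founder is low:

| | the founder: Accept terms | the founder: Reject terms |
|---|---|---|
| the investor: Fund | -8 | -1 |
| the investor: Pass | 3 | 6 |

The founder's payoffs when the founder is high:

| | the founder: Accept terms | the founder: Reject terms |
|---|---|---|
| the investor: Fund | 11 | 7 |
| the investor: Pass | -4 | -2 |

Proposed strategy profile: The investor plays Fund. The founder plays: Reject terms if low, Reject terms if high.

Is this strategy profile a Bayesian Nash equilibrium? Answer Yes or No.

No

The investor plays Fund: E[Fund] = 0.3·(3) + 0.7·(3) = 3; E[Pass] = 7. Not best-responding. ✗
The founder (project quality low), facing Fund: Accept terms gives -8, Reject terms gives -1. Proposed Reject terms is best. ✓
The founder (project quality high), facing Fund: Accept terms gives 11, Reject terms gives 7. Proposed Reject terms is not best — profitable deviation exists. ✗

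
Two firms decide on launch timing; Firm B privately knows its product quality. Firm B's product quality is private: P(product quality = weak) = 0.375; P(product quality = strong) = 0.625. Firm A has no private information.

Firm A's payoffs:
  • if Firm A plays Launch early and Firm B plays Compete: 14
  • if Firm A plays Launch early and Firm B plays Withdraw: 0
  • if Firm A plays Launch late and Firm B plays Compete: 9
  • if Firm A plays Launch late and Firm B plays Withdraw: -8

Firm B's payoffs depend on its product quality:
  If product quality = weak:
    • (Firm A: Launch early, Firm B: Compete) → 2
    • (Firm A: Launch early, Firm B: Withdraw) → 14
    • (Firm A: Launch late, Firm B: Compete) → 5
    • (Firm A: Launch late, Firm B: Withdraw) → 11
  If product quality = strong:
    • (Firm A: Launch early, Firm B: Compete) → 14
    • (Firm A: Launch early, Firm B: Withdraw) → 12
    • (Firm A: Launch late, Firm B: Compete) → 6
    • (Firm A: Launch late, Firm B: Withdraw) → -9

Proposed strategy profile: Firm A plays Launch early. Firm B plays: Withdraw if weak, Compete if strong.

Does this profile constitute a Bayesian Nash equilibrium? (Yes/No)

Firm A plays Launch early: E[Launch early] = 0.375·(0) + 0.625·(14) = 8.75; E[Launch late] = 2.625. Best-responding. ✓
Firm B (product quality weak), facing Launch early: Compete gives 2, Withdraw gives 14. Proposed Withdraw is best. ✓
Firm B (product quality strong), facing Launch early: Compete gives 14, Withdraw gives 12. Proposed Compete is best. ✓

Yes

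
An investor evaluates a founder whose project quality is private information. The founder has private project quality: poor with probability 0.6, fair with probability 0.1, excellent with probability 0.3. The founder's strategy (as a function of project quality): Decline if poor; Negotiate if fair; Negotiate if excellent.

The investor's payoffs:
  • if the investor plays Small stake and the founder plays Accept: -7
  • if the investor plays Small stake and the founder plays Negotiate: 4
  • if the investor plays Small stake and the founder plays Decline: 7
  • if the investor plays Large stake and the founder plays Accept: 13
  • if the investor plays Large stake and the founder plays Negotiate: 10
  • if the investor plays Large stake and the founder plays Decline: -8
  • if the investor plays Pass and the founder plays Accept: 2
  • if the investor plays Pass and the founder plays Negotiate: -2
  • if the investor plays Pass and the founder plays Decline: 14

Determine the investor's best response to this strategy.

E[Small stake] = 0.6·(7) + 0.1·(4) + 0.3·(4) = 5.8
E[Large stake] = 0.6·(-8) + 0.1·(10) + 0.3·(10) = -0.8
E[Pass] = 0.6·(14) + 0.1·(-2) + 0.3·(-2) = 7.6
Best response: Pass (7.6 is the largest).

Pass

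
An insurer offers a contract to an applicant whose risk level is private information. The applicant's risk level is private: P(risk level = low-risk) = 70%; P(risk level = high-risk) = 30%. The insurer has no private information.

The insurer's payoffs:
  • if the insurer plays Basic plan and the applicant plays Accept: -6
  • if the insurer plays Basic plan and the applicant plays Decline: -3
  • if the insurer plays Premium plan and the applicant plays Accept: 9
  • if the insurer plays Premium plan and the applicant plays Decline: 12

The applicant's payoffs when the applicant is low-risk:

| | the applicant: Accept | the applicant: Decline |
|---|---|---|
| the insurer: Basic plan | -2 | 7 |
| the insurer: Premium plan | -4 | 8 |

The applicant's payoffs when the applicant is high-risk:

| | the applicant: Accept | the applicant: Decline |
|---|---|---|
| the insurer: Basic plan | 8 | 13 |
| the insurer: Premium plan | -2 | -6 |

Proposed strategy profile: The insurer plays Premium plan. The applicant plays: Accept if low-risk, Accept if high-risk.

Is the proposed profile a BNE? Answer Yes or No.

The insurer plays Premium plan: E[Premium plan] = 0.7·(9) + 0.3·(9) = 9; E[Basic plan] = -6. Best-responding. ✓
The applicant (risk level low-risk), facing Premium plan: Accept gives -4, Decline gives 8. Proposed Accept is not best — profitable deviation exists. ✗
The applicant (risk level high-risk), facing Premium plan: Accept gives -2, Decline gives -6. Proposed Accept is best. ✓

No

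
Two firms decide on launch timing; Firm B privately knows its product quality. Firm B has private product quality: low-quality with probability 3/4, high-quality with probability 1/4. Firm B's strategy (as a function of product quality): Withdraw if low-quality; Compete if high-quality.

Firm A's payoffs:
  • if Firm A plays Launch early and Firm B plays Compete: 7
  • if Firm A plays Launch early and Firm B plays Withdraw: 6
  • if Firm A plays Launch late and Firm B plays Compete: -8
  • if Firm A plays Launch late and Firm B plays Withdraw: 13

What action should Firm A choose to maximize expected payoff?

Launch late

E[Launch early] = 3/4·(6) + 1/4·(7) = 25/4
E[Launch late] = 3/4·(13) + 1/4·(-8) = 31/4
Best response: Launch late (31/4 is the largest).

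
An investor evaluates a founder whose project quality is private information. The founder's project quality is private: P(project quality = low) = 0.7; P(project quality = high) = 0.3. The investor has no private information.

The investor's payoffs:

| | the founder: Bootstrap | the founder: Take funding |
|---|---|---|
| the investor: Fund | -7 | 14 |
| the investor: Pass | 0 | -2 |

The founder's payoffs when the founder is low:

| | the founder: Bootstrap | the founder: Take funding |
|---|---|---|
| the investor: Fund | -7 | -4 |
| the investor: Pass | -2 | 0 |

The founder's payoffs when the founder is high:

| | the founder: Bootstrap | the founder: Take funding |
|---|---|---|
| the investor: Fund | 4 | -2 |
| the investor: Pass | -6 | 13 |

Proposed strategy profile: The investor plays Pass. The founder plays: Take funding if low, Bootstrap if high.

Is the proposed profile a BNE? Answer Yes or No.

No

The investor plays Pass: E[Pass] = 0.7·(-2) + 0.3·(0) = -1.4; E[Fund] = 7.7. Not best-responding. ✗
The founder (project quality low), facing Pass: Bootstrap gives -2, Take funding gives 0. Proposed Take funding is best. ✓
The founder (project quality high), facing Pass: Bootstrap gives -6, Take funding gives 13. Proposed Bootstrap is not best — profitable deviation exists. ✗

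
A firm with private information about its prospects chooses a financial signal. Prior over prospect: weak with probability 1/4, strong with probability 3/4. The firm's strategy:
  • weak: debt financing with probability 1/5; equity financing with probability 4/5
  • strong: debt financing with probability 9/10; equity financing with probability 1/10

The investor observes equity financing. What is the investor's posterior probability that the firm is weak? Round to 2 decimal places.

P(equity financing) = (1/4)·(4/5) + (3/4)·(1/10) = 11/40
P(weak | equity financing) = ((1/4)·(4/5)) / (11/40) = (1/5) / (11/40) = 8/11

0.73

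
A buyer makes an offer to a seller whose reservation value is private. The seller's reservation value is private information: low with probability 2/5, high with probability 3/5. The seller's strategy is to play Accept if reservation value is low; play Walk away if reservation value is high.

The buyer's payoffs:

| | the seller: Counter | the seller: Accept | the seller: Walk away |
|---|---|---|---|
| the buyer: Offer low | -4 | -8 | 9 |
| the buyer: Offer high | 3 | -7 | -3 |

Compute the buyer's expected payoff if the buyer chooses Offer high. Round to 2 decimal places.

Take the expectation over the seller's reservation value, weighting each type's action by its prior probability.
E[Offer high] = 2/5·(-7) + 3/5·(-3) = (-14/5) + (-9/5) = -23/5

-4.60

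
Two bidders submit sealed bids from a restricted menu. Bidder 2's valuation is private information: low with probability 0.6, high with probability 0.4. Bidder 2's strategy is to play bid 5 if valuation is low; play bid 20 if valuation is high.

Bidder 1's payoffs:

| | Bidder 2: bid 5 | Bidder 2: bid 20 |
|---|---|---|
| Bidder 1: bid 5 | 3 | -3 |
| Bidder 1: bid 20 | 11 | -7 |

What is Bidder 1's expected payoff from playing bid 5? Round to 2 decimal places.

0.60

E[bid 5] = 0.6·3 + 0.4·(-3) = 1.8 + (-1.2) = 0.6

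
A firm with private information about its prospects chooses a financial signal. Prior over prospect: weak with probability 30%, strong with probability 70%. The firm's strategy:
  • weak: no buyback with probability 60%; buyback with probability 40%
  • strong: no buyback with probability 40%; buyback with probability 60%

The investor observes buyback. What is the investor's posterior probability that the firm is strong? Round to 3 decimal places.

Apply Bayes' rule using the sender's strategy as the likelihood.
P(buyback) = 0.3·0.4 + 0.7·0.6 = 0.54
P(strong | buyback) = (0.7·0.6) / 0.54 = 0.42 / 0.54 = 0.777778

0.778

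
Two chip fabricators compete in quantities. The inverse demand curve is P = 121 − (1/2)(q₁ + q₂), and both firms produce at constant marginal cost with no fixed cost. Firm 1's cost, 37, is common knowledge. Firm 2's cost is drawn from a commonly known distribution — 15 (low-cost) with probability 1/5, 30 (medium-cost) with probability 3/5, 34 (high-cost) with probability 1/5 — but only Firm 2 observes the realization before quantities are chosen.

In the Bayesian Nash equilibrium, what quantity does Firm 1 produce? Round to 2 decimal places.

49.87

Type-c best response for Firm 2: q₂(c) = (121 − c) − q₁/2.
Firm 1 maximizes expected profit; its first-order condition is 121 − q₁ − (1/2)E[q₂] − 37 = 0.
Substituting E[q₂] and solving: E[c₂] = 27.8, so q₁ = (121 − 2·37 + 27.8)/(3/2) = 49.8667.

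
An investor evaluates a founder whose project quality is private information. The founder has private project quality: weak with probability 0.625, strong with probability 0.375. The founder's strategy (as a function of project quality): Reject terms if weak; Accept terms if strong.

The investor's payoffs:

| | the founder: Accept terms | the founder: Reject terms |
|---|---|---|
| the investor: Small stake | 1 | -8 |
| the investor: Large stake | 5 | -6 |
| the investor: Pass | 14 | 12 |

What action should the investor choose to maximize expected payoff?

Pass

Compute the investor's expected payoff for each action, taking the expectation over the founder's type.
E[Small stake] = 0.625·(-8) + 0.375·(1) = -4.625
E[Large stake] = 0.625·(-6) + 0.375·(5) = -1.875
E[Pass] = 0.625·(12) + 0.375·(14) = 12.75
Best response: Pass (12.75 is the largest).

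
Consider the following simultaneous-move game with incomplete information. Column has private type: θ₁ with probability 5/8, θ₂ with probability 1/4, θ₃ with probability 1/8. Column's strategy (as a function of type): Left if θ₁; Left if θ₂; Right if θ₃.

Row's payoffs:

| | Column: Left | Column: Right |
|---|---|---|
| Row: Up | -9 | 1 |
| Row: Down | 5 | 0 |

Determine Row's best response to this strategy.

Compute Row's expected payoff for each action, taking the expectation over Column's type.
E[Up] = 5/8·(-9) + 1/4·(-9) + 1/8·(1) = -31/4
E[Down] = 5/8·(5) + 1/4·(5) + 1/8·(0) = 35/8
Best response: Down (35/8 is the largest).

Down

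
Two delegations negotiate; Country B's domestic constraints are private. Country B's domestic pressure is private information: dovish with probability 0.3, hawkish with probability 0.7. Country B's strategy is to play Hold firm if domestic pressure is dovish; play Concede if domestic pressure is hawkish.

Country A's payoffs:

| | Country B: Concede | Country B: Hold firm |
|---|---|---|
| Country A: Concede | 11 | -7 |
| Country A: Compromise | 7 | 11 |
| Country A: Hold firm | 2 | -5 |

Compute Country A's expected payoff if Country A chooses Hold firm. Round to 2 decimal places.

-0.10

E[Hold firm] = 0.3·(-5) + 0.7·2 = (-1.5) + 1.4 = -0.1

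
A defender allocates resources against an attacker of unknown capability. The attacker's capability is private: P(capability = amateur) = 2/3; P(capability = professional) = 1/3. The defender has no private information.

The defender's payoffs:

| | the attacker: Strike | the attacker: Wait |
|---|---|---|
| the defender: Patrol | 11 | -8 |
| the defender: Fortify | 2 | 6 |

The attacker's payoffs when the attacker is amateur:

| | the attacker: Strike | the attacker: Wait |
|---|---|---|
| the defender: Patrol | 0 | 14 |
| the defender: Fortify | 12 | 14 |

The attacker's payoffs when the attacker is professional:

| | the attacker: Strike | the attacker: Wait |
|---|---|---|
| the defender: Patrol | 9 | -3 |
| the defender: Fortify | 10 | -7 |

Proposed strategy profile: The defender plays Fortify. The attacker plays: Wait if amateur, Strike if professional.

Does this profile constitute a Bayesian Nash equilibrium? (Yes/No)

A profile is a BNE iff every type of every player is best-responding given beliefs about the other side.
The defender plays Fortify: E[Fortify] = 2/3·(6) + 1/3·(2) = 14/3; E[Patrol] = -5/3. Best-responding. ✓
The attacker (capability amateur), facing Fortify: Strike gives 12, Wait gives 14. Proposed Wait is best. ✓
The attacker (capability professional), facing Fortify: Strike gives 10, Wait gives -7. Proposed Strike is best. ✓

Yes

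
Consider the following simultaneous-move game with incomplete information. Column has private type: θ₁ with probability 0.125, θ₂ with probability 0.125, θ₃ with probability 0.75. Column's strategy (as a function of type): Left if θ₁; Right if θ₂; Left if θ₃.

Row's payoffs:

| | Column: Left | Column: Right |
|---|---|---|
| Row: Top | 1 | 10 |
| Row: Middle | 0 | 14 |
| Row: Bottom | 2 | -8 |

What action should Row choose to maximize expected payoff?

E[Top] = 0.125·(1) + 0.125·(10) + 0.75·(1) = 2.125
E[Middle] = 0.125·(0) + 0.125·(14) + 0.75·(0) = 1.75
E[Bottom] = 0.125·(2) + 0.125·(-8) + 0.75·(2) = 0.75
Best response: Top (2.125 is the largest).

Top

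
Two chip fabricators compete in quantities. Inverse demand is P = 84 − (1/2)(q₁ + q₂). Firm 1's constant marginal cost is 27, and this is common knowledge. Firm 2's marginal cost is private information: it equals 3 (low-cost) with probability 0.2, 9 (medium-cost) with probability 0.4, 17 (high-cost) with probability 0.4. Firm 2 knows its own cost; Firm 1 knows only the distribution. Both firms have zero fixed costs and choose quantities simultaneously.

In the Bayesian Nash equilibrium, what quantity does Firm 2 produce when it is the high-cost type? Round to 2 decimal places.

53.33

Each type of Firm 2 best-responds to q₁; Firm 1 best-responds to the expected q₂ over Firm 2's types.
Firm 2 with cost c maximizes (84 − (1/2)(q₁+q₂) − c)·q₂, giving q₂(c) = (84 − c − (1/2)q₁).
E[c₂] = 0.2·3 + 0.4·9 + 0.4·17 = 11
Firm 1's FOC against E[q₂] yields q₁ = (84 − 2·27 + E[c₂])/(3/2) = (84 − 54 + 11)/(3/2) = 27.3333.
q₂(high-cost) = (84 − 17 − (1/2)·27.3333) = 53.3333.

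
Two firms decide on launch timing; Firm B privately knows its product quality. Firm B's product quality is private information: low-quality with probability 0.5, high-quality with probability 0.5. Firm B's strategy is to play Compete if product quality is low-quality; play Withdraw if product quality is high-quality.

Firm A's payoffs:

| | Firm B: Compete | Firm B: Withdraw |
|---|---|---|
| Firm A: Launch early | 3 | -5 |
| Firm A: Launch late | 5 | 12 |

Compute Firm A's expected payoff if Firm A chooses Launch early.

Take the expectation over Firm B's product quality, weighting each type's action by its prior probability.
E[Launch early] = 0.5·3 + 0.5·(-5) = 1.5 + (-2.5) = -1

-1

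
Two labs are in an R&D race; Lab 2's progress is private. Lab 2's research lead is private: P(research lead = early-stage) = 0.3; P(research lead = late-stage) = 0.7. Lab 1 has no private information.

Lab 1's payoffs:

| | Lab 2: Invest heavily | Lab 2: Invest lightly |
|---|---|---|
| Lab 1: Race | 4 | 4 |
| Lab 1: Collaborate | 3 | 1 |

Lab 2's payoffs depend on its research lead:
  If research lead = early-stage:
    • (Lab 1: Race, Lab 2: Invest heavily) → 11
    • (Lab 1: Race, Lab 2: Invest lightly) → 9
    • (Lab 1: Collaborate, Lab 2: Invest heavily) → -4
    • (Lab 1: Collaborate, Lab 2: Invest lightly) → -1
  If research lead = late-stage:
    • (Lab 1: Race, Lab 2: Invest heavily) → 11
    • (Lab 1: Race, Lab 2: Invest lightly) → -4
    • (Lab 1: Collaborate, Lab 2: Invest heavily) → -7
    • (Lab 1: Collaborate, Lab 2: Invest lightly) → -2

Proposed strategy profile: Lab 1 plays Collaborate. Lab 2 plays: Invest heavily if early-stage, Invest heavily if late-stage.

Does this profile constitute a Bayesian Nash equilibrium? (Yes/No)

No

A profile is a BNE iff every type of every player is best-responding given beliefs about the other side.
Lab 1 plays Collaborate: E[Collaborate] = 0.3·(3) + 0.7·(3) = 3; E[Race] = 4. Not best-responding. ✗
Lab 2 (research lead early-stage), facing Collaborate: Invest heavily gives -4, Invest lightly gives -1. Proposed Invest heavily is not best — profitable deviation exists. ✗
Lab 2 (research lead late-stage), facing Collaborate: Invest heavily gives -7, Invest lightly gives -2. Proposed Invest heavily is not best — profitable deviation exists. ✗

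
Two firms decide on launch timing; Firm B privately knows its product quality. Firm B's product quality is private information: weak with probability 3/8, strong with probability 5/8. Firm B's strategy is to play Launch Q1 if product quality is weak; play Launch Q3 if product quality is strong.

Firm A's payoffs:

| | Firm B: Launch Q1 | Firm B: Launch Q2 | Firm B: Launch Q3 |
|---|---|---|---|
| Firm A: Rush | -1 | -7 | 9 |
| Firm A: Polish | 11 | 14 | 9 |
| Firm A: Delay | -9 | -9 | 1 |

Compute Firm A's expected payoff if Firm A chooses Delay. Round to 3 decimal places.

Take the expectation over Firm B's product quality, weighting each type's action by its prior probability.
E[Delay] = 3/8·(-9) + 5/8·1 = (-27/8) + 5/8 = -11/4

-2.750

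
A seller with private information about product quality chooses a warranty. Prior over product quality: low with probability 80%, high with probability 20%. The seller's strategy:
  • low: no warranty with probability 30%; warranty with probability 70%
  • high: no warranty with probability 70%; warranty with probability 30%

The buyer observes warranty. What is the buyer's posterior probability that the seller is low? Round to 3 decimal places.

Apply Bayes' rule using the sender's strategy as the likelihood.
P(warranty) = 0.8·0.7 + 0.2·0.3 = 0.62
P(low | warranty) = (0.8·0.7) / 0.62 = 0.56 / 0.62 = 0.903226

0.903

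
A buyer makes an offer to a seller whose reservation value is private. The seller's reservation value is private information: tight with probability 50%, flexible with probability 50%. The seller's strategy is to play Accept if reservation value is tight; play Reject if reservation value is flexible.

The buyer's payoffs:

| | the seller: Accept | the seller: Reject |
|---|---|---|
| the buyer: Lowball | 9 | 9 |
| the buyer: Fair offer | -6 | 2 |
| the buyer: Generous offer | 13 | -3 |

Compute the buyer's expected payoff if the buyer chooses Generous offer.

5

E[Generous offer] = 0.5·13 + 0.5·(-3) = 6.5 + (-1.5) = 5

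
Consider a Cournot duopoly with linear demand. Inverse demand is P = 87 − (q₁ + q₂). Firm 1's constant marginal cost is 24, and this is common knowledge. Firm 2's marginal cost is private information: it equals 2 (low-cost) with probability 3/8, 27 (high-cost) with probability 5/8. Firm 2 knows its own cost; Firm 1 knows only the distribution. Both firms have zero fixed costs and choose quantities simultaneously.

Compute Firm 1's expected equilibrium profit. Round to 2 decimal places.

Firm 2 with cost c maximizes (87 − (q₁+q₂) − c)·q₂, giving q₂(c) = (87 − c − q₁)/2.
E[c₂] = 3/8·2 + 5/8·27 = 17.625
Firm 1's FOC against E[q₂] yields q₁ = (87 − 2·24 + E[c₂])/3 = (87 − 48 + 17.625)/3 = 18.875.
E[P] = 87 − (q₁ + E[q₂]) = 42.875; Firm 1's expected profit = (E[P] − 24)·q₁ = (42.875 − 24)·18.875 = 356.266.

356.27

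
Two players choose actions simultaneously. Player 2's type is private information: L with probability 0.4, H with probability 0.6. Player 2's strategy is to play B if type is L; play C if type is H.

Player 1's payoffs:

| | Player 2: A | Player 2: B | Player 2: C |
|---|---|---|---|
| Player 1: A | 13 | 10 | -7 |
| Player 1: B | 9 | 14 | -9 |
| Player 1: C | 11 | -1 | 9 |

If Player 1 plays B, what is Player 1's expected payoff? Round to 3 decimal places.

0.200

E[B] = 0.4·14 + 0.6·(-9) = 5.6 + (-5.4) = 0.2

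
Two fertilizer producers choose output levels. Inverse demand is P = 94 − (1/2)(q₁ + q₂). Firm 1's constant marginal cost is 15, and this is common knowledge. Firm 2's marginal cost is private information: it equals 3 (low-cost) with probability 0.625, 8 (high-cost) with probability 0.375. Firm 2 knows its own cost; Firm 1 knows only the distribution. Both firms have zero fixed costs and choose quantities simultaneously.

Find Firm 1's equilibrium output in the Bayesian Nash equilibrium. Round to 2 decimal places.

Type-c best response for Firm 2: q₂(c) = (94 − c) − q₁/2.
Firm 1 maximizes expected profit; its first-order condition is 94 − q₁ − (1/2)E[q₂] − 15 = 0.
Substituting E[q₂] and solving: E[c₂] = 4.875, so q₁ = (94 − 2·15 + 4.875)/(3/2) = 45.9167.

45.92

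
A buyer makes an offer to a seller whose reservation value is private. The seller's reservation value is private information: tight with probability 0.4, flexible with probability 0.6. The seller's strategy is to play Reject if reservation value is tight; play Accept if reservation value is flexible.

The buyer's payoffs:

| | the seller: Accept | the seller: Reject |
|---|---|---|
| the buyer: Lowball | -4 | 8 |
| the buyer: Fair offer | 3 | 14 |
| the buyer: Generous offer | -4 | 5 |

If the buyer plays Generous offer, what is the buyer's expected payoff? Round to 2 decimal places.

E[Generous offer] = 0.4·5 + 0.6·(-4) = 2 + (-2.4) = -0.4

-0.40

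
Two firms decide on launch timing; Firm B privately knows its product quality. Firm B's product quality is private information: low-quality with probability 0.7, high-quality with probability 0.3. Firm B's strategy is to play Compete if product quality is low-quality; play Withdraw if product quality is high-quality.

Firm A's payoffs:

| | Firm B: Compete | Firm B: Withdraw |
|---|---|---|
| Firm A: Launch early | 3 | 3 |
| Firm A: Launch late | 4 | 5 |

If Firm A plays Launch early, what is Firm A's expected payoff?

E[Launch early] = 0.7·3 + 0.3·3 = 2.1 + 0.9 = 3

3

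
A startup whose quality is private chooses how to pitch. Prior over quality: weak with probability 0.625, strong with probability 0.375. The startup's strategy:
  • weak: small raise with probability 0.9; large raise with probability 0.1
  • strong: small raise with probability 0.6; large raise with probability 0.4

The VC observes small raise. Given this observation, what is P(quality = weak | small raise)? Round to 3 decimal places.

P(small raise) = 0.625·0.9 + 0.375·0.6 = 0.7875
P(weak | small raise) = (0.625·0.9) / 0.7875 = 0.5625 / 0.7875 = 0.714286

0.714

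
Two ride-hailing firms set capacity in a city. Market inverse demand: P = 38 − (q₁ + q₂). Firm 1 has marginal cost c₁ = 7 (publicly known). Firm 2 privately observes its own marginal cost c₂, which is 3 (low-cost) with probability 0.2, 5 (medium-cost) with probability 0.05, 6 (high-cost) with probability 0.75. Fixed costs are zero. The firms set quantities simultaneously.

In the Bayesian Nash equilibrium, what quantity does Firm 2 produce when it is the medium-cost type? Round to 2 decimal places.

11.61

Firm 2 with cost c maximizes (38 − (q₁+q₂) − c)·q₂, giving q₂(c) = (38 − c − q₁)/2.
E[c₂] = 0.2·3 + 0.05·5 + 0.75·6 = 5.35
Firm 1's FOC against E[q₂] yields q₁ = (38 − 2·7 + E[c₂])/3 = (38 − 14 + 5.35)/3 = 9.78333.
q₂(medium-cost) = (38 − 5 − 9.78333)/2 = 11.6083.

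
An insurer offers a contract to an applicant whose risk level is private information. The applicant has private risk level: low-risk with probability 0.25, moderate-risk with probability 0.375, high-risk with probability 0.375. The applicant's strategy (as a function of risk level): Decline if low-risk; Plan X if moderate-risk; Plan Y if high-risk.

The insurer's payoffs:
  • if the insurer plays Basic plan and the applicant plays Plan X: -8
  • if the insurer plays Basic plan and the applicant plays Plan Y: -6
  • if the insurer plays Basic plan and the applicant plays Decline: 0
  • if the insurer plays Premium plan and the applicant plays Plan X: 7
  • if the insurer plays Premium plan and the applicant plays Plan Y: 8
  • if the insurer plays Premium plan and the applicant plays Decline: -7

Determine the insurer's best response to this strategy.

E[Basic plan] = 0.25·(0) + 0.375·(-8) + 0.375·(-6) = -5.25
E[Premium plan] = 0.25·(-7) + 0.375·(7) + 0.375·(8) = 3.875
Best response: Premium plan (3.875 is the largest).

Premium plan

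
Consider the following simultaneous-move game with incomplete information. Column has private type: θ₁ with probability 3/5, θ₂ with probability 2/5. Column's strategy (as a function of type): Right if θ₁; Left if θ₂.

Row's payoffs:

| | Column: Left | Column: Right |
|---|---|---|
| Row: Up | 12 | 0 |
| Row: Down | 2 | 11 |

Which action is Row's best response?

E[Up] = 3/5·(0) + 2/5·(12) = 24/5
E[Down] = 3/5·(11) + 2/5·(2) = 37/5
Best response: Down (37/5 is the largest).

Down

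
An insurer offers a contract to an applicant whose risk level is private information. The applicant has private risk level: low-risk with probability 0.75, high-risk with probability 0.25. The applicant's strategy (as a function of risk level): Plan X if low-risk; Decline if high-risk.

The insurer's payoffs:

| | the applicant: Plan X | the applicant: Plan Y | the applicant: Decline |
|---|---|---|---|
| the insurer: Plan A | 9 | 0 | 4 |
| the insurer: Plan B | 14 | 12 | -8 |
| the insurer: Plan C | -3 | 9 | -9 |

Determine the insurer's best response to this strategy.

Plan B

Compute the insurer's expected payoff for each action, taking the expectation over the applicant's type.
E[Plan A] = 0.75·(9) + 0.25·(4) = 7.75
E[Plan B] = 0.75·(14) + 0.25·(-8) = 8.5
E[Plan C] = 0.75·(-3) + 0.25·(-9) = -4.5
Best response: Plan B (8.5 is the largest).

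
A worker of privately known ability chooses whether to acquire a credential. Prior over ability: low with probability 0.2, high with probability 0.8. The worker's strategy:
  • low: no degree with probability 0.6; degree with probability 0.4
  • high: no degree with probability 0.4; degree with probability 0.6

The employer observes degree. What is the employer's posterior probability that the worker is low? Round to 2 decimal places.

0.14

Apply Bayes' rule using the sender's strategy as the likelihood.
P(degree) = 0.2·0.4 + 0.8·0.6 = 0.56
P(low | degree) = (0.2·0.4) / 0.56 = 0.08 / 0.56 = 0.142857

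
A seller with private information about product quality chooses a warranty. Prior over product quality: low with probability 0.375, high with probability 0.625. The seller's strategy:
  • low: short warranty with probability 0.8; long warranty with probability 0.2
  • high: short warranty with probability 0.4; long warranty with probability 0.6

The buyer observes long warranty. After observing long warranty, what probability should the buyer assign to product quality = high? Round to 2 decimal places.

0.83

P(long warranty) = 0.375·0.2 + 0.625·0.6 = 0.45
P(high | long warranty) = (0.625·0.6) / 0.45 = 0.375 / 0.45 = 0.833333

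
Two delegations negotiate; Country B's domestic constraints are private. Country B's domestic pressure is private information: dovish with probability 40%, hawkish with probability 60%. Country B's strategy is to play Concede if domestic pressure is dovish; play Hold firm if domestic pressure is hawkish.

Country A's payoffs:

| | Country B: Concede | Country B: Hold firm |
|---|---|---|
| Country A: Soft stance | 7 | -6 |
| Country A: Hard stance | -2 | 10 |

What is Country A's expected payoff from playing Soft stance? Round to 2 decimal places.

E[Soft stance] = 0.4·7 + 0.6·(-6) = 2.8 + (-3.6) = -0.8

-0.80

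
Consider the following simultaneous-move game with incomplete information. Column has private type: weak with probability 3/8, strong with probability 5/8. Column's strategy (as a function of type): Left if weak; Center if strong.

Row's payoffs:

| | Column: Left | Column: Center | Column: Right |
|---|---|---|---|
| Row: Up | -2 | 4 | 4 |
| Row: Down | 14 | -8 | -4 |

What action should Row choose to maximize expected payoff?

Up

E[Up] = 3/8·(-2) + 5/8·(4) = 7/4
E[Down] = 3/8·(14) + 5/8·(-8) = 1/4
Best response: Up (7/4 is the largest).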